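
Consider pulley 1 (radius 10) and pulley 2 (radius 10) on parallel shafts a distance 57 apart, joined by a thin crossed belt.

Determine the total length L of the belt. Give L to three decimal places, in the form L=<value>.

crossed belt: β = asin((r1+r2)/C) = asin(20/57) = 20.5410°
wrap1 = wrap2 = π + 2β = 221.0820°
tangent length = C·cosβ = 53.3760
L = (r1+r2)·wrap + 2·C·cosβ = 20·3.8586 + 2·53.3760 = 183.9242

L=183.924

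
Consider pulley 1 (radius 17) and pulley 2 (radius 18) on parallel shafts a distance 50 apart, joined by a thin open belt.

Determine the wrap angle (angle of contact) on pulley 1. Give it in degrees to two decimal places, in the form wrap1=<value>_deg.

wrap1=177.71_deg

open belt: β = asin((r2−r1)/C) = asin(1/50) = 1.1460°
wrap1 = π − 2β = 177.7080°
wrap2 = π + 2β = 182.2920°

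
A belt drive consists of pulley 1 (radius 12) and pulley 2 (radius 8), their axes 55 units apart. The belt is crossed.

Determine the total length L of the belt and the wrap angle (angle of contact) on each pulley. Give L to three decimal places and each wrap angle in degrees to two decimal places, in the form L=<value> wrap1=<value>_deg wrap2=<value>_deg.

L=180.188 wrap1=222.65_deg wrap2=222.65_deg

crossed belt: β = asin((r1+r2)/C) = asin(20/55) = 21.3237°
wrap1 = wrap2 = π + 2β = 222.6474°
tangent length = C·cosβ = 51.2348
L = (r1+r2)·wrap + 2·C·cosβ = 20·3.8859 + 2·51.2348 = 180.1881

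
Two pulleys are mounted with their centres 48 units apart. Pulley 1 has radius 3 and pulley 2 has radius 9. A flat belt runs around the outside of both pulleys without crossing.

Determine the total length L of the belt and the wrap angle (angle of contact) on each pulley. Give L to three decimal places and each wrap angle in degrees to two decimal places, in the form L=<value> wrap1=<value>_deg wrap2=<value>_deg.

open belt: β = asin((r2−r1)/C) = asin(6/48) = 7.1808°
wrap1 = π − 2β = 165.6385°
wrap2 = π + 2β = 194.3615°
tangent length = C·cosβ = 47.6235
L = r1·wrap1 + r2·wrap2 + 2·C·cosβ = 3·2.8909 + 9·3.3922 + 2·47.6235 = 134.4501

L=134.450 wrap1=165.64_deg wrap2=194.36_deg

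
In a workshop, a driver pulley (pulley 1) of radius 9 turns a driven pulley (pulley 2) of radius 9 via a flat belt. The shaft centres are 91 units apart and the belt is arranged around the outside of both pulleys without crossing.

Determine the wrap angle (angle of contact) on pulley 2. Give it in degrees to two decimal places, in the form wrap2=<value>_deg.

wrap2=180.00_deg

open belt: β = asin((r2−r1)/C) = asin(0/91) = 0.0000°
wrap1 = π − 2β = 180.0000°
wrap2 = π + 2β = 180.0000°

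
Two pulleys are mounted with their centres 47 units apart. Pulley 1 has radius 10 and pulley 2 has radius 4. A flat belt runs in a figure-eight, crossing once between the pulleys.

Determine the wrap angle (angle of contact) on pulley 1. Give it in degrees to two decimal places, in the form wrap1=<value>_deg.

wrap1=214.66_deg

crossed belt: β = asin((r1+r2)/C) = asin(14/47) = 17.3299°
wrap1 = wrap2 = π + 2β = 214.6597°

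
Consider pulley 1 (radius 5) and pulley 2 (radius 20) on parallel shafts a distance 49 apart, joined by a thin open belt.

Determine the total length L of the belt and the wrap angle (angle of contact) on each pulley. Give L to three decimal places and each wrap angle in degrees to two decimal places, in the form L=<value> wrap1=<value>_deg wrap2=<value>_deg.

open belt: β = asin((r2−r1)/C) = asin(15/49) = 17.8257°
wrap1 = π − 2β = 144.3486°
wrap2 = π + 2β = 215.6514°
tangent length = C·cosβ = 46.6476
L = r1·wrap1 + r2·wrap2 + 2·C·cosβ = 5·2.5194 + 20·3.7638 + 2·46.6476 = 181.1686

L=181.169 wrap1=144.35_deg wrap2=215.65_deg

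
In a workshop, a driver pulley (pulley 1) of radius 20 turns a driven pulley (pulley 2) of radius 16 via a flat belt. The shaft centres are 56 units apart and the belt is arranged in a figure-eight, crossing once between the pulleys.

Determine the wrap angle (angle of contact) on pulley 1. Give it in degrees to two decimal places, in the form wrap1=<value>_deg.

crossed belt: β = asin((r1+r2)/C) = asin(36/56) = 40.0052°
wrap1 = wrap2 = π + 2β = 260.0104°

wrap1=260.01_deg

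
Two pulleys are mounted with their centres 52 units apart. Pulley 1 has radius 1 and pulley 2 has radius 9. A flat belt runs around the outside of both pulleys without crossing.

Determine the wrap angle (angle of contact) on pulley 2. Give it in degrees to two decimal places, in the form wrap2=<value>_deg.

wrap2=197.70_deg

open belt: β = asin((r2−r1)/C) = asin(8/52) = 8.8499°
wrap1 = π − 2β = 162.3002°
wrap2 = π + 2β = 197.6998°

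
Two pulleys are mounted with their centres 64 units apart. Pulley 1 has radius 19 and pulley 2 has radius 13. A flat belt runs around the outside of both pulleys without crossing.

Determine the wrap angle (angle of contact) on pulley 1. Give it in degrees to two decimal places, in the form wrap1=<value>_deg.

wrap1=190.76_deg

open belt: β = asin((r2−r1)/C) = asin(-6/64) = -5.3794°
wrap1 = π − 2β = 190.7588°
wrap2 = π + 2β = 169.2412°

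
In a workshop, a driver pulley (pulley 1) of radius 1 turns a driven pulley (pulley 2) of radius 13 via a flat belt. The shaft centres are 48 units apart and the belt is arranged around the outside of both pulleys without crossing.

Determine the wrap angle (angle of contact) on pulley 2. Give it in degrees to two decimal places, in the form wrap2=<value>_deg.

wrap2=208.96_deg

open belt: β = asin((r2−r1)/C) = asin(12/48) = 14.4775°
wrap1 = π − 2β = 151.0450°
wrap2 = π + 2β = 208.9550°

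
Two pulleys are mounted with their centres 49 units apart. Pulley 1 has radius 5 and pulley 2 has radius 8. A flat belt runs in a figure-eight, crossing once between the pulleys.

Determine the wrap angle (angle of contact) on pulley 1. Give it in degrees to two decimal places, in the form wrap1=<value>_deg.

crossed belt: β = asin((r1+r2)/C) = asin(13/49) = 15.3851°
wrap1 = wrap2 = π + 2β = 210.7703°

wrap1=210.77_deg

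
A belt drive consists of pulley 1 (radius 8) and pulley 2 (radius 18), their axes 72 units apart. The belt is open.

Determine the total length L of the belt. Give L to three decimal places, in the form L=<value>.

L=227.073

open belt: β = asin((r2−r1)/C) = asin(10/72) = 7.9836°
wrap1 = π − 2β = 164.0329°
wrap2 = π + 2β = 195.9671°
tangent length = C·cosβ = 71.3022
L = r1·wrap1 + r2·wrap2 + 2·C·cosβ = 8·2.8629 + 18·3.4203 + 2·71.3022 = 227.0725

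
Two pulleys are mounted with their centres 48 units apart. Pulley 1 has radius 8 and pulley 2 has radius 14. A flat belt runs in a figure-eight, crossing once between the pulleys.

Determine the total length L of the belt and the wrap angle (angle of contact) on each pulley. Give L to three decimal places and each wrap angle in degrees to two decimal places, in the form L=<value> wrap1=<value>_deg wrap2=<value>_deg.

crossed belt: β = asin((r1+r2)/C) = asin(22/48) = 27.2796°
wrap1 = wrap2 = π + 2β = 234.5592°
tangent length = C·cosβ = 42.6615
L = (r1+r2)·wrap + 2·C·cosβ = 22·4.0938 + 2·42.6615 = 175.3872

L=175.387 wrap1=234.56_deg wrap2=234.56_deg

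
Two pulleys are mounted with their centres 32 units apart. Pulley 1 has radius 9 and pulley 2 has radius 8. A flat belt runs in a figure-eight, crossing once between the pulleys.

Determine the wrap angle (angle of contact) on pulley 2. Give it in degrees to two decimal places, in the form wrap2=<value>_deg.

crossed belt: β = asin((r1+r2)/C) = asin(17/32) = 32.0900°
wrap1 = wrap2 = π + 2β = 244.1799°

wrap2=244.18_deg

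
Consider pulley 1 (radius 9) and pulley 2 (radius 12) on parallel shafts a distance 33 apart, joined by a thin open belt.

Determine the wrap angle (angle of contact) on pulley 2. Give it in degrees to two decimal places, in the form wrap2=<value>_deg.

open belt: β = asin((r2−r1)/C) = asin(3/33) = 5.2159°
wrap1 = π − 2β = 169.5682°
wrap2 = π + 2β = 190.4318°

wrap2=190.43_deg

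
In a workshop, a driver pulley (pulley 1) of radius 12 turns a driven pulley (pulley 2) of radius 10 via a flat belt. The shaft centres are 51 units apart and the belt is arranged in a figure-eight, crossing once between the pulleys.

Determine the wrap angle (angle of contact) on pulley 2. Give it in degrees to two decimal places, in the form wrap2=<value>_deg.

crossed belt: β = asin((r1+r2)/C) = asin(22/51) = 25.5547°
wrap1 = wrap2 = π + 2β = 231.1094°

wrap2=231.11_deg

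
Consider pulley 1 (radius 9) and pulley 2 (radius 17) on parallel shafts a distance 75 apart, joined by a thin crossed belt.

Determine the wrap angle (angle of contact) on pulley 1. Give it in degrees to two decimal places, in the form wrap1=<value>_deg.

wrap1=220.57_deg

crossed belt: β = asin((r1+r2)/C) = asin(26/75) = 20.2836°
wrap1 = wrap2 = π + 2β = 220.5671°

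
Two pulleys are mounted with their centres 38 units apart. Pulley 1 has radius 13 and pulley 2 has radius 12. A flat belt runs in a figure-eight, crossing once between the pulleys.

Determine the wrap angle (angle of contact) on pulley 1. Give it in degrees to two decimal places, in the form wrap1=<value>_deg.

crossed belt: β = asin((r1+r2)/C) = asin(25/38) = 41.1395°
wrap1 = wrap2 = π + 2β = 262.2790°

wrap1=262.28_deg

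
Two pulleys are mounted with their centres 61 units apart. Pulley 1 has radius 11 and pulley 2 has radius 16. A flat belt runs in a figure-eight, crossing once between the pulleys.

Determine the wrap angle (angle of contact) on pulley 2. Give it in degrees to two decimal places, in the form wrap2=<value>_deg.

crossed belt: β = asin((r1+r2)/C) = asin(27/61) = 26.2714°
wrap1 = wrap2 = π + 2β = 232.5427°

wrap2=232.54_deg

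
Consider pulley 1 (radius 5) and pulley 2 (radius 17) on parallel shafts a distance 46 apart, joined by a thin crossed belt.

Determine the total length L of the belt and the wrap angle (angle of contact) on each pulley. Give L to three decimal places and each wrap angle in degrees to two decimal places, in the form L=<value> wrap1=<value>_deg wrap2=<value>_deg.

L=171.853 wrap1=237.14_deg wrap2=237.14_deg

crossed belt: β = asin((r1+r2)/C) = asin(22/46) = 28.5719°
wrap1 = wrap2 = π + 2β = 237.1438°
tangent length = C·cosβ = 40.3980
L = (r1+r2)·wrap + 2·C·cosβ = 22·4.1389 + 2·40.3980 = 171.8527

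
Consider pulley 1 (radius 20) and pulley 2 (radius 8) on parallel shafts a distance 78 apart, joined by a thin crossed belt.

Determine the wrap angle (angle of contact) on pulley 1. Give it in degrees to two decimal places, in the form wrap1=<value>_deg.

wrap1=222.07_deg

crossed belt: β = asin((r1+r2)/C) = asin(28/78) = 21.0372°
wrap1 = wrap2 = π + 2β = 222.0744°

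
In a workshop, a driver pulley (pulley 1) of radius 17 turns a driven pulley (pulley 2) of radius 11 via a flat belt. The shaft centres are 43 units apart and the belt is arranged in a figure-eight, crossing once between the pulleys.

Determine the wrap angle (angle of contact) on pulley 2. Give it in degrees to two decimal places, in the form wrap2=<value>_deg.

wrap2=261.26_deg

crossed belt: β = asin((r1+r2)/C) = asin(28/43) = 40.6293°
wrap1 = wrap2 = π + 2β = 261.2587°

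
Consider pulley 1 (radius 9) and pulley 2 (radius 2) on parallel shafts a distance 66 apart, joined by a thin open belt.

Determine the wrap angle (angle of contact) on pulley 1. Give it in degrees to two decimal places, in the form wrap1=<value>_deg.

open belt: β = asin((r2−r1)/C) = asin(-7/66) = -6.0883°
wrap1 = π − 2β = 192.1766°
wrap2 = π + 2β = 167.8234°

wrap1=192.18_deg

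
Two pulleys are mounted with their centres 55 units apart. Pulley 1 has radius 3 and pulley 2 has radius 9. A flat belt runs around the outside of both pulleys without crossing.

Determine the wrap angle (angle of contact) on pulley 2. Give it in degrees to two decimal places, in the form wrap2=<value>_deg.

open belt: β = asin((r2−r1)/C) = asin(6/55) = 6.2629°
wrap1 = π − 2β = 167.4742°
wrap2 = π + 2β = 192.5258°

wrap2=192.53_deg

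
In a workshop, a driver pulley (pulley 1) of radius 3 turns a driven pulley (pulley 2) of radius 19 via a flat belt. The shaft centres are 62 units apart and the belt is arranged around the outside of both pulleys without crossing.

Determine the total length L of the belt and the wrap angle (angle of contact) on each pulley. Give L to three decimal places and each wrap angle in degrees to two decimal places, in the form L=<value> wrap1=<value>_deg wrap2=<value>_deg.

open belt: β = asin((r2−r1)/C) = asin(16/62) = 14.9552°
wrap1 = π − 2β = 150.0895°
wrap2 = π + 2β = 209.9105°
tangent length = C·cosβ = 59.8999
L = r1·wrap1 + r2·wrap2 + 2·C·cosβ = 3·2.6196 + 19·3.6636 + 2·59.8999 = 197.2675

L=197.267 wrap1=150.09_deg wrap2=209.91_deg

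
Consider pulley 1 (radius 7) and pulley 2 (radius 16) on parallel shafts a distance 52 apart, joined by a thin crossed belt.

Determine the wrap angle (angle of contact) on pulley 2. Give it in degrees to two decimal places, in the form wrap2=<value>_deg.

crossed belt: β = asin((r1+r2)/C) = asin(23/52) = 26.2512°
wrap1 = wrap2 = π + 2β = 232.5024°

wrap2=232.50_deg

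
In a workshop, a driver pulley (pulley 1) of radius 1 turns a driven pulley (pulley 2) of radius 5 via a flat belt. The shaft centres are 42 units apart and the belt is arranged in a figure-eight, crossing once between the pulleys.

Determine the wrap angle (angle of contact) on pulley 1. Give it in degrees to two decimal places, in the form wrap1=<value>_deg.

crossed belt: β = asin((r1+r2)/C) = asin(6/42) = 8.2132°
wrap1 = wrap2 = π + 2β = 196.4264°

wrap1=196.43_deg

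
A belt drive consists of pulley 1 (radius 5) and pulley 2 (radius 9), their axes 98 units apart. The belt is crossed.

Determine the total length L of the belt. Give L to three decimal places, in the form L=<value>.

L=241.986

crossed belt: β = asin((r1+r2)/C) = asin(14/98) = 8.2132°
wrap1 = wrap2 = π + 2β = 196.4264°
tangent length = C·cosβ = 96.9948
L = (r1+r2)·wrap + 2·C·cosβ = 14·3.4283 + 2·96.9948 = 241.9857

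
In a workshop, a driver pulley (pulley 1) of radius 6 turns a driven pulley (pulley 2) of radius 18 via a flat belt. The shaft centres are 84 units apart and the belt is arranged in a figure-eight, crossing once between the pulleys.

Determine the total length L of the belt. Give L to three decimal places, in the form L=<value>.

crossed belt: β = asin((r1+r2)/C) = asin(24/84) = 16.6015°
wrap1 = wrap2 = π + 2β = 213.2031°
tangent length = C·cosβ = 80.4984
L = (r1+r2)·wrap + 2·C·cosβ = 24·3.7211 + 2·80.4984 = 250.3032

L=250.303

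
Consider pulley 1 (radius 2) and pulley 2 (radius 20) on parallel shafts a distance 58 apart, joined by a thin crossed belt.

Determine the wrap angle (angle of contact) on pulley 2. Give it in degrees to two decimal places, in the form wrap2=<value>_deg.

wrap2=224.58_deg

crossed belt: β = asin((r1+r2)/C) = asin(22/58) = 22.2910°
wrap1 = wrap2 = π + 2β = 224.5819°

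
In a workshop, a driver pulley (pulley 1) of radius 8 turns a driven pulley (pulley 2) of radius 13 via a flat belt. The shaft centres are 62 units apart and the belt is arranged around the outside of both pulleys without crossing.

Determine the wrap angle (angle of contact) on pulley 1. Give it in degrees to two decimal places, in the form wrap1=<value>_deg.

wrap1=170.75_deg

open belt: β = asin((r2−r1)/C) = asin(5/62) = 4.6257°
wrap1 = π − 2β = 170.7487°
wrap2 = π + 2β = 189.2513°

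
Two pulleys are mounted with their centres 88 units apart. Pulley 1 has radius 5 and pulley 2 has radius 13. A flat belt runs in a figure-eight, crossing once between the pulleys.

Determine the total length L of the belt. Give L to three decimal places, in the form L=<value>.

crossed belt: β = asin((r1+r2)/C) = asin(18/88) = 11.8029°
wrap1 = wrap2 = π + 2β = 203.6058°
tangent length = C·cosβ = 86.1394
L = (r1+r2)·wrap + 2·C·cosβ = 18·3.5536 + 2·86.1394 = 236.2435

L=236.243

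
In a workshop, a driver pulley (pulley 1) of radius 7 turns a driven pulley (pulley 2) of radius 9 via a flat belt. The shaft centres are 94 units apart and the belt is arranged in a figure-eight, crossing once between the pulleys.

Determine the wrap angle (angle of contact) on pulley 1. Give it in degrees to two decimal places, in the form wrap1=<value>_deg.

crossed belt: β = asin((r1+r2)/C) = asin(16/94) = 9.8002°
wrap1 = wrap2 = π + 2β = 199.6004°

wrap1=199.60_deg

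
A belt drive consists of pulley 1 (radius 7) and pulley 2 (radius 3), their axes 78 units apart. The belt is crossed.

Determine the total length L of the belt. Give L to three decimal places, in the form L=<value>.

crossed belt: β = asin((r1+r2)/C) = asin(10/78) = 7.3659°
wrap1 = wrap2 = π + 2β = 194.7318°
tangent length = C·cosβ = 77.3563
L = (r1+r2)·wrap + 2·C·cosβ = 10·3.3987 + 2·77.3563 = 188.6997

L=188.700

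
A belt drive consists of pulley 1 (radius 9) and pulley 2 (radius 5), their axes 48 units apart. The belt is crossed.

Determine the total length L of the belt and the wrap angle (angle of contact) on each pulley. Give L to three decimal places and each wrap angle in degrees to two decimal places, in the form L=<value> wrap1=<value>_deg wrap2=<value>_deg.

L=144.095 wrap1=213.92_deg wrap2=213.92_deg

crossed belt: β = asin((r1+r2)/C) = asin(14/48) = 16.9578°
wrap1 = wrap2 = π + 2β = 213.9155°
tangent length = C·cosβ = 45.9130
L = (r1+r2)·wrap + 2·C·cosβ = 14·3.7335 + 2·45.9130 = 144.0953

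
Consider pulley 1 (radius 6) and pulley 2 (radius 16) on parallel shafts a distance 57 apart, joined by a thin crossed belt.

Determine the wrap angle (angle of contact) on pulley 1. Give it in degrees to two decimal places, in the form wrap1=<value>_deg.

crossed belt: β = asin((r1+r2)/C) = asin(22/57) = 22.7037°
wrap1 = wrap2 = π + 2β = 225.4073°

wrap1=225.41_deg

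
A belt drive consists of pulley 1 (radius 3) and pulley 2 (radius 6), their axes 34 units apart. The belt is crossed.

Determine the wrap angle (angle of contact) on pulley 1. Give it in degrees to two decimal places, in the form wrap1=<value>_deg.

wrap1=210.70_deg

crossed belt: β = asin((r1+r2)/C) = asin(9/34) = 15.3495°
wrap1 = wrap2 = π + 2β = 210.6990°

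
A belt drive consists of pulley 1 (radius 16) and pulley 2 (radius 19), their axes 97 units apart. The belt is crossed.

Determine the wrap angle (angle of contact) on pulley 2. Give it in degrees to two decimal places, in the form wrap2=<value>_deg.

crossed belt: β = asin((r1+r2)/C) = asin(35/97) = 21.1509°
wrap1 = wrap2 = π + 2β = 222.3017°

wrap2=222.30_deg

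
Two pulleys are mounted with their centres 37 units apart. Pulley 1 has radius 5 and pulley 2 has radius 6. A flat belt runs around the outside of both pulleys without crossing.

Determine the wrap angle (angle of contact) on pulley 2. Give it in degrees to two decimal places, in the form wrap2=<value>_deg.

wrap2=183.10_deg

open belt: β = asin((r2−r1)/C) = asin(1/37) = 1.5487°
wrap1 = π − 2β = 176.9026°
wrap2 = π + 2β = 183.0974°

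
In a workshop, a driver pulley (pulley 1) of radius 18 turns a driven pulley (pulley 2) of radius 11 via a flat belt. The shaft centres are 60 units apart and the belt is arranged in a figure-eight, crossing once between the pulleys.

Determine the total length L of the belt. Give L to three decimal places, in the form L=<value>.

L=225.417

crossed belt: β = asin((r1+r2)/C) = asin(29/60) = 28.9033°
wrap1 = wrap2 = π + 2β = 237.8067°
tangent length = C·cosβ = 52.5262
L = (r1+r2)·wrap + 2·C·cosβ = 29·4.1505 + 2·52.5262 = 225.4171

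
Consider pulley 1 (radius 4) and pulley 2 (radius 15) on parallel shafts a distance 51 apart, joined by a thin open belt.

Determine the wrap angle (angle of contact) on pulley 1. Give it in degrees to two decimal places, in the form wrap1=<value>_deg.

wrap1=155.09_deg

open belt: β = asin((r2−r1)/C) = asin(11/51) = 12.4558°
wrap1 = π − 2β = 155.0884°
wrap2 = π + 2β = 204.9116°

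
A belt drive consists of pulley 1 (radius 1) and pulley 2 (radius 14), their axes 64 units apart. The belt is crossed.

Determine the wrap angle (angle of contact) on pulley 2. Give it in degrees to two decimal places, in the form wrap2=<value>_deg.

crossed belt: β = asin((r1+r2)/C) = asin(15/64) = 13.5548°
wrap1 = wrap2 = π + 2β = 207.1096°

wrap2=207.11_deg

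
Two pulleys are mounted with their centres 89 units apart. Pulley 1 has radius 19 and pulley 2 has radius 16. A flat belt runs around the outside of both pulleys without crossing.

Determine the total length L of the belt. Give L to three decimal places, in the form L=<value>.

open belt: β = asin((r2−r1)/C) = asin(-3/89) = -1.9317°
wrap1 = π − 2β = 183.8634°
wrap2 = π + 2β = 176.1366°
tangent length = C·cosβ = 88.9494
L = r1·wrap1 + r2·wrap2 + 2·C·cosβ = 19·3.2090 + 16·3.0742 + 2·88.9494 = 288.0569

L=288.057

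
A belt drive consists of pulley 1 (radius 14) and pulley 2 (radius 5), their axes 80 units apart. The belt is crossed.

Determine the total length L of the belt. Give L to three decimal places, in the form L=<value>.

crossed belt: β = asin((r1+r2)/C) = asin(19/80) = 13.7390°
wrap1 = wrap2 = π + 2β = 207.4781°
tangent length = C·cosβ = 77.7110
L = (r1+r2)·wrap + 2·C·cosβ = 19·3.6212 + 2·77.7110 = 224.2243

L=224.224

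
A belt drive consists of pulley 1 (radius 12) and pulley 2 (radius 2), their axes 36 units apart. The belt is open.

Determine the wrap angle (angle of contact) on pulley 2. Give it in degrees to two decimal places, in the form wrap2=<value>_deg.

open belt: β = asin((r2−r1)/C) = asin(-10/36) = -16.1276°
wrap1 = π − 2β = 212.2552°
wrap2 = π + 2β = 147.7448°

wrap2=147.74_deg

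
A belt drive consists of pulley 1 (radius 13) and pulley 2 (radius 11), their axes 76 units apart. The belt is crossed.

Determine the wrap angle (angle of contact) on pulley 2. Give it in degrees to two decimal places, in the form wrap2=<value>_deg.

wrap2=216.82_deg

crossed belt: β = asin((r1+r2)/C) = asin(24/76) = 18.4085°
wrap1 = wrap2 = π + 2β = 216.8170°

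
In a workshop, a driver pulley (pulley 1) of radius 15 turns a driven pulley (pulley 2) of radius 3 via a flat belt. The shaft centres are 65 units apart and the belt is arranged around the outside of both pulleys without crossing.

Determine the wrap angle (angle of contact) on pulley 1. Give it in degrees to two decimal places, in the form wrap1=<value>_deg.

wrap1=201.28_deg

open belt: β = asin((r2−r1)/C) = asin(-12/65) = -10.6387°
wrap1 = π − 2β = 201.2774°
wrap2 = π + 2β = 158.7226°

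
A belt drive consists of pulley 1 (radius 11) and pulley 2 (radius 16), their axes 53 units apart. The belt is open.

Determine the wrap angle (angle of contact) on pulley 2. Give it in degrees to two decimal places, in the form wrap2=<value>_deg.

open belt: β = asin((r2−r1)/C) = asin(5/53) = 5.4133°
wrap1 = π − 2β = 169.1734°
wrap2 = π + 2β = 190.8266°

wrap2=190.83_deg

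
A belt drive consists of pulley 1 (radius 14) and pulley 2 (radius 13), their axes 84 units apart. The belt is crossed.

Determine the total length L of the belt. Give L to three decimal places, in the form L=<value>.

crossed belt: β = asin((r1+r2)/C) = asin(27/84) = 18.7493°
wrap1 = wrap2 = π + 2β = 217.4987°
tangent length = C·cosβ = 79.5424
L = (r1+r2)·wrap + 2·C·cosβ = 27·3.7961 + 2·79.5424 = 261.5787

L=261.579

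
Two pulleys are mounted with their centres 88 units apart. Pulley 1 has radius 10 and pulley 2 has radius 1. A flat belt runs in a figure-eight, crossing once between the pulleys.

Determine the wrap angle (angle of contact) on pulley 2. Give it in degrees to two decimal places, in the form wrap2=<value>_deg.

crossed belt: β = asin((r1+r2)/C) = asin(11/88) = 7.1808°
wrap1 = wrap2 = π + 2β = 194.3615°

wrap2=194.36_deg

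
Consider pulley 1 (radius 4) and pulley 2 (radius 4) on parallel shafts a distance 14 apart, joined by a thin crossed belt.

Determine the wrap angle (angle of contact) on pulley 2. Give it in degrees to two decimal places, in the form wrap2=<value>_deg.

crossed belt: β = asin((r1+r2)/C) = asin(8/14) = 34.8499°
wrap1 = wrap2 = π + 2β = 249.6998°

wrap2=249.70_deg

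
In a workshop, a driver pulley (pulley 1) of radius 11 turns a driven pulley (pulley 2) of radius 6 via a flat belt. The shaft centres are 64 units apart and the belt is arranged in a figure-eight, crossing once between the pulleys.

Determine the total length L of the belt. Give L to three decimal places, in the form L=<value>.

L=185.950

crossed belt: β = asin((r1+r2)/C) = asin(17/64) = 15.4041°
wrap1 = wrap2 = π + 2β = 210.8082°
tangent length = C·cosβ = 61.7009
L = (r1+r2)·wrap + 2·C·cosβ = 17·3.6793 + 2·61.7009 = 185.9498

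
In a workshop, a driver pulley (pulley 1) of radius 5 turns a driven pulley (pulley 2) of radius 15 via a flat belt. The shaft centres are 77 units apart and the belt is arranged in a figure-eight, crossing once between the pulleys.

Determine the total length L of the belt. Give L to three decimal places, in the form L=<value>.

L=222.056

crossed belt: β = asin((r1+r2)/C) = asin(20/77) = 15.0547°
wrap1 = wrap2 = π + 2β = 210.1093°
tangent length = C·cosβ = 74.3572
L = (r1+r2)·wrap + 2·C·cosβ = 20·3.6671 + 2·74.3572 = 222.0565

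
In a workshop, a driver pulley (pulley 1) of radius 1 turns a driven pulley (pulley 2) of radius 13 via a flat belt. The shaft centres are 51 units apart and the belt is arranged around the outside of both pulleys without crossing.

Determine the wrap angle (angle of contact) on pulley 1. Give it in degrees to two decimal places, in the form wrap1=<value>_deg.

wrap1=152.78_deg

open belt: β = asin((r2−r1)/C) = asin(12/51) = 13.6090°
wrap1 = π − 2β = 152.7821°
wrap2 = π + 2β = 207.2179°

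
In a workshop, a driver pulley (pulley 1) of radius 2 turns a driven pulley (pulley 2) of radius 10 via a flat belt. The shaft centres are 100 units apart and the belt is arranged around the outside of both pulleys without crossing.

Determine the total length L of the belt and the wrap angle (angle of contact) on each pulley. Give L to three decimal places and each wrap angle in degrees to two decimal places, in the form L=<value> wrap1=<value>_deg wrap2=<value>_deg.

open belt: β = asin((r2−r1)/C) = asin(8/100) = 4.5886°
wrap1 = π − 2β = 170.8229°
wrap2 = π + 2β = 189.1771°
tangent length = C·cosβ = 99.6795
L = r1·wrap1 + r2·wrap2 + 2·C·cosβ = 2·2.9814 + 10·3.3018 + 2·99.6795 = 238.3395

L=238.339 wrap1=170.82_deg wrap2=189.18_deg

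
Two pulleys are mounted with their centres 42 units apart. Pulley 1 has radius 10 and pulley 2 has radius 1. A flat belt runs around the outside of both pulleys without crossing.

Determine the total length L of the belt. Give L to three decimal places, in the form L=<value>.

L=120.494

open belt: β = asin((r2−r1)/C) = asin(-9/42) = -12.3736°
wrap1 = π − 2β = 204.7473°
wrap2 = π + 2β = 155.2527°
tangent length = C·cosβ = 41.0244
L = r1·wrap1 + r2·wrap2 + 2·C·cosβ = 10·3.5735 + 1·2.7097 + 2·41.0244 = 120.4936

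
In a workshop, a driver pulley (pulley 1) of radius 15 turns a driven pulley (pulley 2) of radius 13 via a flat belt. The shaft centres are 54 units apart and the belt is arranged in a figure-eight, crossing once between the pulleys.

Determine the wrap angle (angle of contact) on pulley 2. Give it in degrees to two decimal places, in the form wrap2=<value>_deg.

crossed belt: β = asin((r1+r2)/C) = asin(28/54) = 31.2329°
wrap1 = wrap2 = π + 2β = 242.4659°

wrap2=242.47_deg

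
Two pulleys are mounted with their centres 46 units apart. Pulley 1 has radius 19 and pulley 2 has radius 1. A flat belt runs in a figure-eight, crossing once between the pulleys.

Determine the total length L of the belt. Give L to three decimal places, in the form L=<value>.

crossed belt: β = asin((r1+r2)/C) = asin(20/46) = 25.7715°
wrap1 = wrap2 = π + 2β = 231.5429°
tangent length = C·cosβ = 41.4246
L = (r1+r2)·wrap + 2·C·cosβ = 20·4.0412 + 2·41.4246 = 163.6730

L=163.673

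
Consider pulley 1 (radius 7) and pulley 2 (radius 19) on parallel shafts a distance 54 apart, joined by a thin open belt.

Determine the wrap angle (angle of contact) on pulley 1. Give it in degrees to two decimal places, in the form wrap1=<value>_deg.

open belt: β = asin((r2−r1)/C) = asin(12/54) = 12.8396°
wrap1 = π − 2β = 154.3208°
wrap2 = π + 2β = 205.6792°

wrap1=154.32_deg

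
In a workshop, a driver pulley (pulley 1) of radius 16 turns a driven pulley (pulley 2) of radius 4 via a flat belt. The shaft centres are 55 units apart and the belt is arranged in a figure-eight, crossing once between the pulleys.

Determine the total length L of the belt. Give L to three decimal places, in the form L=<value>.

L=180.188

crossed belt: β = asin((r1+r2)/C) = asin(20/55) = 21.3237°
wrap1 = wrap2 = π + 2β = 222.6474°
tangent length = C·cosβ = 51.2348
L = (r1+r2)·wrap + 2·C·cosβ = 20·3.8859 + 2·51.2348 = 180.1881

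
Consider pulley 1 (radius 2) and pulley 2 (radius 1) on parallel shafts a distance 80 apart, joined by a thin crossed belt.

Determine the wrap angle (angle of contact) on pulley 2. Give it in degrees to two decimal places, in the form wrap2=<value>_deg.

wrap2=184.30_deg

crossed belt: β = asin((r1+r2)/C) = asin(3/80) = 2.1491°
wrap1 = wrap2 = π + 2β = 184.2982°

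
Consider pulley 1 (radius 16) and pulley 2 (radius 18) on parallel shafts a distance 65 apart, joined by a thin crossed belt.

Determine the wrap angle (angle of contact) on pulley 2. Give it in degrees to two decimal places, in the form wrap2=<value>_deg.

crossed belt: β = asin((r1+r2)/C) = asin(34/65) = 31.5389°
wrap1 = wrap2 = π + 2β = 243.0777°

wrap2=243.08_deg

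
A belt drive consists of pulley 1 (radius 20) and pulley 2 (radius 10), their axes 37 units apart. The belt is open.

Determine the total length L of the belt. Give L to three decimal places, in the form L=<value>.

open belt: β = asin((r2−r1)/C) = asin(-10/37) = -15.6804°
wrap1 = π − 2β = 211.3607°
wrap2 = π + 2β = 148.6393°
tangent length = C·cosβ = 35.6230
L = r1·wrap1 + r2·wrap2 + 2·C·cosβ = 20·3.6889 + 10·2.5942 + 2·35.6230 = 170.9673

L=170.967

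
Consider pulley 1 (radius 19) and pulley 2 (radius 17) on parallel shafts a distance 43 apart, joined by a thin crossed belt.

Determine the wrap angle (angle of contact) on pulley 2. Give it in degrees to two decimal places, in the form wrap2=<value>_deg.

wrap2=293.69_deg

crossed belt: β = asin((r1+r2)/C) = asin(36/43) = 56.8466°
wrap1 = wrap2 = π + 2β = 293.6932°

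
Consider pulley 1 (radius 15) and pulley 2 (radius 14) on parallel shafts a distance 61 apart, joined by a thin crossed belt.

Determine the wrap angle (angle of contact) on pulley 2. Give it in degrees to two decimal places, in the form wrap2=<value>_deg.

crossed belt: β = asin((r1+r2)/C) = asin(29/61) = 28.3860°
wrap1 = wrap2 = π + 2β = 236.7721°

wrap2=236.77_deg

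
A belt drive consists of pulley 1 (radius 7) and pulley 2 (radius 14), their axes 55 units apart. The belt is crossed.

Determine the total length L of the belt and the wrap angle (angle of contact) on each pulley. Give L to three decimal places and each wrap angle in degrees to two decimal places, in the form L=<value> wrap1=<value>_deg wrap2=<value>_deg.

L=184.094 wrap1=224.89_deg wrap2=224.89_deg

crossed belt: β = asin((r1+r2)/C) = asin(21/55) = 22.4464°
wrap1 = wrap2 = π + 2β = 224.8927°
tangent length = C·cosβ = 50.8331
L = (r1+r2)·wrap + 2·C·cosβ = 21·3.9251 + 2·50.8331 = 184.0936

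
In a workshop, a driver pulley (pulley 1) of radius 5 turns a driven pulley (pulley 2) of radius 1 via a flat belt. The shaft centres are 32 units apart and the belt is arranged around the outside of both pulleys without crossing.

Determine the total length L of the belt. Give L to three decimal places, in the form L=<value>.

open belt: β = asin((r2−r1)/C) = asin(-4/32) = -7.1808°
wrap1 = π − 2β = 194.3615°
wrap2 = π + 2β = 165.6385°
tangent length = C·cosβ = 31.7490
L = r1·wrap1 + r2·wrap2 + 2·C·cosβ = 5·3.3922 + 1·2.8909 + 2·31.7490 = 83.3502

L=83.350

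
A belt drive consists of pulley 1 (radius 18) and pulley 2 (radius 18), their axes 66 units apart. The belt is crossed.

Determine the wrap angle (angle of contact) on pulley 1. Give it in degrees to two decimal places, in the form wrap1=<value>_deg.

wrap1=246.11_deg

crossed belt: β = asin((r1+r2)/C) = asin(36/66) = 33.0557°
wrap1 = wrap2 = π + 2β = 246.1115°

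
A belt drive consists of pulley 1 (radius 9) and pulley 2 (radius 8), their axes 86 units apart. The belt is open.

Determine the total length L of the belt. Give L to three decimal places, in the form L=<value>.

open belt: β = asin((r2−r1)/C) = asin(-1/86) = -0.6662°
wrap1 = π − 2β = 181.3325°
wrap2 = π + 2β = 178.6675°
tangent length = C·cosβ = 85.9942
L = r1·wrap1 + r2·wrap2 + 2·C·cosβ = 9·3.1648 + 8·3.1183 + 2·85.9942 = 225.4187

L=225.419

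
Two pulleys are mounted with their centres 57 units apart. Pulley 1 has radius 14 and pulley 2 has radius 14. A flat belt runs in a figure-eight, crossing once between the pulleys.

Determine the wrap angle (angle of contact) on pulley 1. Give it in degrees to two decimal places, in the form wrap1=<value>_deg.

wrap1=238.84_deg

crossed belt: β = asin((r1+r2)/C) = asin(28/57) = 29.4213°
wrap1 = wrap2 = π + 2β = 238.8427°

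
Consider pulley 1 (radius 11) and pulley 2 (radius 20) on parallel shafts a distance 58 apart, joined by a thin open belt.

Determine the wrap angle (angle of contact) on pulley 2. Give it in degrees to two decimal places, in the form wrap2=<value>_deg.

open belt: β = asin((r2−r1)/C) = asin(9/58) = 8.9268°
wrap1 = π − 2β = 162.1464°
wrap2 = π + 2β = 197.8536°

wrap2=197.85_deg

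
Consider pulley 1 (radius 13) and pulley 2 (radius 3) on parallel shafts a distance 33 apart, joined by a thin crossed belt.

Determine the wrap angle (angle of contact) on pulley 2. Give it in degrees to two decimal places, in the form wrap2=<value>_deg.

crossed belt: β = asin((r1+r2)/C) = asin(16/33) = 29.0025°
wrap1 = wrap2 = π + 2β = 238.0051°

wrap2=238.01_deg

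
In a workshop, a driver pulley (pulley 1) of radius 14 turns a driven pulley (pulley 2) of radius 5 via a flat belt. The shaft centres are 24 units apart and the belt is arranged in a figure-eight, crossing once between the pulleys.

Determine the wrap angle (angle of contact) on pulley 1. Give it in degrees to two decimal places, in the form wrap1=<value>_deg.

wrap1=284.68_deg

crossed belt: β = asin((r1+r2)/C) = asin(19/24) = 52.3415°
wrap1 = wrap2 = π + 2β = 284.6831°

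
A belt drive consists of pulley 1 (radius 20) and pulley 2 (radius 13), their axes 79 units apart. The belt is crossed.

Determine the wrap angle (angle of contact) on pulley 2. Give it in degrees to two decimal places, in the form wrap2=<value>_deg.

crossed belt: β = asin((r1+r2)/C) = asin(33/79) = 24.6908°
wrap1 = wrap2 = π + 2β = 229.3816°

wrap2=229.38_deg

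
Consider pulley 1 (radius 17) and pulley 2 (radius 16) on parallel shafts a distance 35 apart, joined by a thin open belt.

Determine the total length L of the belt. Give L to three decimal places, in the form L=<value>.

L=173.701

open belt: β = asin((r2−r1)/C) = asin(-1/35) = -1.6372°
wrap1 = π − 2β = 183.2745°
wrap2 = π + 2β = 176.7255°
tangent length = C·cosβ = 34.9857
L = r1·wrap1 + r2·wrap2 + 2·C·cosβ = 17·3.1987 + 16·3.0844 + 2·34.9857 = 173.7011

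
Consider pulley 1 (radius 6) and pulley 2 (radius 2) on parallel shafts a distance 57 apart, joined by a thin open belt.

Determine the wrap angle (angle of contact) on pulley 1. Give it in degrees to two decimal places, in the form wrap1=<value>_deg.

wrap1=188.05_deg

open belt: β = asin((r2−r1)/C) = asin(-4/57) = -4.0241°
wrap1 = π − 2β = 188.0481°
wrap2 = π + 2β = 171.9519°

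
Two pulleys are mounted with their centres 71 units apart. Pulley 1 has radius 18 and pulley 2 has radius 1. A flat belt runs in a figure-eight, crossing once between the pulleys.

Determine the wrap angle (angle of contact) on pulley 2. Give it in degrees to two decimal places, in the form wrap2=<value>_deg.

wrap2=211.04_deg

crossed belt: β = asin((r1+r2)/C) = asin(19/71) = 15.5218°
wrap1 = wrap2 = π + 2β = 211.0437°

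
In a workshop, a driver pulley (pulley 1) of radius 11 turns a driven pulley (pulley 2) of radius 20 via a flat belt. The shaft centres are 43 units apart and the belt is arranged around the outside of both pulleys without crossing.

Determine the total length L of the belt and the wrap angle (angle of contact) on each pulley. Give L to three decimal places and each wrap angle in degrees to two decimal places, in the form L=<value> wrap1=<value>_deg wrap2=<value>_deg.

L=185.280 wrap1=155.84_deg wrap2=204.16_deg

open belt: β = asin((r2−r1)/C) = asin(9/43) = 12.0815°
wrap1 = π − 2β = 155.8371°
wrap2 = π + 2β = 204.1629°
tangent length = C·cosβ = 42.0476
L = r1·wrap1 + r2·wrap2 + 2·C·cosβ = 11·2.7199 + 20·3.5633 + 2·42.0476 = 185.2801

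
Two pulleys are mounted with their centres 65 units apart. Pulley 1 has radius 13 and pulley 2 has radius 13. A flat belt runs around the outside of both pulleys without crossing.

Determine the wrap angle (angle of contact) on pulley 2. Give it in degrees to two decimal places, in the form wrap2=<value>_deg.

wrap2=180.00_deg

open belt: β = asin((r2−r1)/C) = asin(0/65) = 0.0000°
wrap1 = π − 2β = 180.0000°
wrap2 = π + 2β = 180.0000°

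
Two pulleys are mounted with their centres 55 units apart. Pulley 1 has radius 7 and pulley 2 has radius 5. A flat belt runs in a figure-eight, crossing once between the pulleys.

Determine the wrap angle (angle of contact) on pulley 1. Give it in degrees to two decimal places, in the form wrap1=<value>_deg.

crossed belt: β = asin((r1+r2)/C) = asin(12/55) = 12.6023°
wrap1 = wrap2 = π + 2β = 205.2045°

wrap1=205.20_deg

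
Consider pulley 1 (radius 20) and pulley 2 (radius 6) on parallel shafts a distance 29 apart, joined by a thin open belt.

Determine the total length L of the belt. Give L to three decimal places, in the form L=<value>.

open belt: β = asin((r2−r1)/C) = asin(-14/29) = -28.8657°
wrap1 = π − 2β = 237.7315°
wrap2 = π + 2β = 122.2685°
tangent length = C·cosβ = 25.3969
L = r1·wrap1 + r2·wrap2 + 2·C·cosβ = 20·4.1492 + 6·2.1340 + 2·25.3969 = 146.5816

L=146.582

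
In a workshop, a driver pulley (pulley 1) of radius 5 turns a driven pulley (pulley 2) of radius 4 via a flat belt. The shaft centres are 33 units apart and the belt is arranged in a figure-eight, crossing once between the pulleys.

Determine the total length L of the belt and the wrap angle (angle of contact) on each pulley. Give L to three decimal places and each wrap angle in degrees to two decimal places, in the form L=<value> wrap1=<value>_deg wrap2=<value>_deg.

crossed belt: β = asin((r1+r2)/C) = asin(9/33) = 15.8266°
wrap1 = wrap2 = π + 2β = 211.6532°
tangent length = C·cosβ = 31.7490
L = (r1+r2)·wrap + 2·C·cosβ = 9·3.6940 + 2·31.7490 = 96.7444

L=96.744 wrap1=211.65_deg wrap2=211.65_deg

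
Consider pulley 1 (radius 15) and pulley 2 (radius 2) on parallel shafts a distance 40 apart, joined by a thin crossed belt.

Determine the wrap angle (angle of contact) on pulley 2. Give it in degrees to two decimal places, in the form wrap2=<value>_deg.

crossed belt: β = asin((r1+r2)/C) = asin(17/40) = 25.1507°
wrap1 = wrap2 = π + 2β = 230.3013°

wrap2=230.30_deg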